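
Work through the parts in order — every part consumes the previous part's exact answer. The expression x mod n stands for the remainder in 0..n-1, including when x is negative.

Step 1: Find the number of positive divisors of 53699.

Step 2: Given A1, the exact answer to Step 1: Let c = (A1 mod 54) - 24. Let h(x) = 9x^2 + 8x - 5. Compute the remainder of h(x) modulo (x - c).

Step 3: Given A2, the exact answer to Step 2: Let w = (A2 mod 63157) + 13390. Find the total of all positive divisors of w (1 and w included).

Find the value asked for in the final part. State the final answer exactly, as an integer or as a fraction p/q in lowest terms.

Step 1: 53699 is prime, so its only divisors are 1 and 53699; count = 2; answer 2
Step 2: A1 = 2; c = -22; remainder = value at the root: 9*(-22)^2 + 8*(-22)^1 - 5 = (4356) + (-176) + (-5) = 4175; answer 4175
Step 3: A2 = 4175; w = 17565; 17565 = 3 * 5 * 1171; sigma = (1 + 3) * (1 + 5) * (1 + 1171) = 4 * 6 * 1172 = 28128; answer 28128

28128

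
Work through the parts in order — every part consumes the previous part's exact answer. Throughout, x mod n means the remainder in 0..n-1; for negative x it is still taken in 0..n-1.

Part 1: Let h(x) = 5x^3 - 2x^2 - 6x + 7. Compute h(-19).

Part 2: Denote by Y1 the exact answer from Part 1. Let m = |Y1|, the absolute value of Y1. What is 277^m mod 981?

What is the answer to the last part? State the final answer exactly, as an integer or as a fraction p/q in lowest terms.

910

Part 1: 5*(-19)^3 - 2*(-19)^2 - 6*(-19)^1 + 7 = (-34295) + (-722) + (114) + (7) = -34896; answer -34896
Part 2: Y1 = -34896; m = 34896; squarings mod 981: 277^1=277, 277^2=211, 277^4=376, 277^8=112, 277^16=772, 277^32=517, 277^64=457, 277^128=877, 277^256=25, 277^512=625, 277^1024=187, 277^2048=634, 277^4096=727, 277^8192=751, 277^16384=907, 277^32768=571; 277^34896 = 277^16 * 277^64 * 277^2048 * 277^32768 = 910 (mod 981); answer 910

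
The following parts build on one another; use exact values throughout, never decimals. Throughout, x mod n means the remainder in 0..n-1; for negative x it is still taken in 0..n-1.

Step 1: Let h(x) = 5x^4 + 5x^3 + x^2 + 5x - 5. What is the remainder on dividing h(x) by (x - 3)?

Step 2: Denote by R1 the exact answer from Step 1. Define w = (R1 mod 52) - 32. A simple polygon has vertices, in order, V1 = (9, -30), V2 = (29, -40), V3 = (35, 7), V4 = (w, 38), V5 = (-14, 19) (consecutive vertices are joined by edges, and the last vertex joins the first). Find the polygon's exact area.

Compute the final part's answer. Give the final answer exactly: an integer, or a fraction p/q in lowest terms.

Step 1: remainder = value at the root: 5*(3)^4 + 5*(3)^3 + 1*(3)^2 + 5*(3)^1 - 5 = (405) + (135) + (9) + (15) + (-5) = 559; answer 559
Step 2: R1 = 559; w = 7; cross terms: (9*-40 - 29*-30)=510, (29*7 - 35*-40)=1603, (35*38 - 7*7)=1281, (7*19 - -14*38)=665, (-14*-30 - 9*19)=249; twice the area = |4308| = 4308; area = 2154; answer 2154

2154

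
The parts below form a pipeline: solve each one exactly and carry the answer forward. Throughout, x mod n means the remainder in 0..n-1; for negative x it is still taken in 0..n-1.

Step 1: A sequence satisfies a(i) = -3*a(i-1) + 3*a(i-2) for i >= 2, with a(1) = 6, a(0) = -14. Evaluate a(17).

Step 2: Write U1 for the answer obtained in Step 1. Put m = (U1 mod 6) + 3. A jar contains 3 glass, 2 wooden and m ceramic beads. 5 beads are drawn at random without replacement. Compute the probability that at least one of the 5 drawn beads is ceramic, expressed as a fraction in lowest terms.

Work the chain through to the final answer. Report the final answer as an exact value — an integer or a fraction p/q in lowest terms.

55/56

Step 1: a(2) = -3*(6) + 3*(-14) = -60; iterating: a(2)=-60, a(3)=198, a(4)=-774, a(5)=2916, a(6)=-11070, a(7)=41958, a(8)=-159084, a(9)=603126, a(10)=-2286630, a(11)=8669268, a(12)=-32867694, a(13)=124610886, a(14)=-472435740, a(15)=1791139878, a(16)=-6790726854, a(17)=25745600196; answer 25745600196
Step 2: U1 = 25745600196; m = 3; total draws C(8,5) = 56; complement C(5,5) = 1; favorable 56 - 1 = 55; P = 55/56; answer 55/56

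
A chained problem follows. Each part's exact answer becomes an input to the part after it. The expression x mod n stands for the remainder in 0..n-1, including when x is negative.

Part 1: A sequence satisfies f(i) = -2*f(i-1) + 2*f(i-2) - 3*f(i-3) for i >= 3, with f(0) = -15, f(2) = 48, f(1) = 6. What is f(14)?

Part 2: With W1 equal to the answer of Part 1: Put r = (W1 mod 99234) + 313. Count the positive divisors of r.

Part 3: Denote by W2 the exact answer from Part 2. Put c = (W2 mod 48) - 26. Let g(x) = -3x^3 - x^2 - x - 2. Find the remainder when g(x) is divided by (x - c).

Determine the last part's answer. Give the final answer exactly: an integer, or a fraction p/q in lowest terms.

31480

Part 1: f(3) = -2*(48) + 2*(6) - 3*(-15) = -39; iterating: f(3)=-39, f(4)=156, f(5)=-534, f(6)=1497, f(7)=-4530, f(8)=13656, f(9)=-40863, f(10)=122628, f(11)=-367950, f(12)=1103745, f(13)=-3311274, f(14)=9933888; answer 9933888
Part 2: W1 = 9933888; r = 10801; 10801 = 7 * 1543; number of divisors = (1+1) * (1+1) = 4; answer 4
Part 3: W2 = 4; c = -22; remainder = value at the root: -3*(-22)^3 - 1*(-22)^2 - 1*(-22)^1 - 2 = (31944) + (-484) + (22) + (-2) = 31480; answer 31480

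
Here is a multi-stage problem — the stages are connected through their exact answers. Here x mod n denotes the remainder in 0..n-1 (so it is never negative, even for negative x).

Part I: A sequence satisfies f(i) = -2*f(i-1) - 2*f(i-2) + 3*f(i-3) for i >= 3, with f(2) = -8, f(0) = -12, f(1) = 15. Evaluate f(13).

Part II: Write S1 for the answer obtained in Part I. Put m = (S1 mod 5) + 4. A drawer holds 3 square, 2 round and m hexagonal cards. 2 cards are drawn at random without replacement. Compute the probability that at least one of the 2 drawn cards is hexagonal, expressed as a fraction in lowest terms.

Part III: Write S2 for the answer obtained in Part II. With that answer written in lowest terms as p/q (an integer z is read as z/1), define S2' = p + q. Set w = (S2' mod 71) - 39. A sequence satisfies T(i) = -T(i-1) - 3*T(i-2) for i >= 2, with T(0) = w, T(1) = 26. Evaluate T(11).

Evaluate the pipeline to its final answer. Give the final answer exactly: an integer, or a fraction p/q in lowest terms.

3137

Part I: f(3) = -2*(-8) - 2*(15) + 3*(-12) = -50; iterating: f(3)=-50, f(4)=161, f(5)=-246, f(6)=20, f(7)=935, f(8)=-2648, f(9)=3486, f(10)=1129, f(11)=-17174, f(12)=42548, f(13)=-47361; answer -47361
Part II: S1 = -47361; m = 8; total draws C(13,2) = 78; complement C(5,2) = 10; favorable 78 - 10 = 68; P = 34/39; answer 34/39
Part III: S2 = 34/39; threaded value p + q = 73; w = -37; T(2) = -1*(26) - 3*(-37) = 85; iterating: T(2)=85, T(3)=-163, T(4)=-92, T(5)=581, T(6)=-305, T(7)=-1438, T(8)=2353, T(9)=1961, T(10)=-9020, T(11)=3137; answer 3137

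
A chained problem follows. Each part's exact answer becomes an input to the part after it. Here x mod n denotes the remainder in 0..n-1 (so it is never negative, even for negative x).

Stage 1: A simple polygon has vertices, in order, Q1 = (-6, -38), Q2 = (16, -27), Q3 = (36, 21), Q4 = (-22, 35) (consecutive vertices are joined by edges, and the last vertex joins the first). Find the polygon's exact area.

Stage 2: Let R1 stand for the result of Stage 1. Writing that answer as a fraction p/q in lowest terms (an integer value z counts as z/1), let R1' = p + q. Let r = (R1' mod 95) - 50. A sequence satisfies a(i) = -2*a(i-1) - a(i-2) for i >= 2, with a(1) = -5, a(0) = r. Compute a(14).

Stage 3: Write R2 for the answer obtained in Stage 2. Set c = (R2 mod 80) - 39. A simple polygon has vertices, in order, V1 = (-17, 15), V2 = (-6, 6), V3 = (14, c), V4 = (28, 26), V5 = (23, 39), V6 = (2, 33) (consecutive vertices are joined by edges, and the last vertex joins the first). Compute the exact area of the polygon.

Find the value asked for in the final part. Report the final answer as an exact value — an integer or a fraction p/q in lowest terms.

Stage 1: cross terms: (-6*-27 - 16*-38)=770, (16*21 - 36*-27)=1308, (36*35 - -22*21)=1722, (-22*-38 - -6*35)=1046; twice the area = |4846| = 4846; area = 2423; answer 2423
Stage 2: R1 = 2423; threaded value p + q = 2424; r = -1; a(2) = -2*(-5) - 1*(-1) = 11; iterating: a(2)=11, a(3)=-17, a(4)=23, a(5)=-29, a(6)=35, a(7)=-41, a(8)=47, a(9)=-53, a(10)=59, a(11)=-65, a(12)=71, a(13)=-77, a(14)=83; answer 83
Stage 3: R2 = 83; c = -36; cross terms: (-17*6 - -6*15)=-12, (-6*-36 - 14*6)=132, (14*26 - 28*-36)=1372, (28*39 - 23*26)=494, (23*33 - 2*39)=681, (2*15 - -17*33)=591; twice the area = |3258| = 3258; area = 1629; answer 1629

1629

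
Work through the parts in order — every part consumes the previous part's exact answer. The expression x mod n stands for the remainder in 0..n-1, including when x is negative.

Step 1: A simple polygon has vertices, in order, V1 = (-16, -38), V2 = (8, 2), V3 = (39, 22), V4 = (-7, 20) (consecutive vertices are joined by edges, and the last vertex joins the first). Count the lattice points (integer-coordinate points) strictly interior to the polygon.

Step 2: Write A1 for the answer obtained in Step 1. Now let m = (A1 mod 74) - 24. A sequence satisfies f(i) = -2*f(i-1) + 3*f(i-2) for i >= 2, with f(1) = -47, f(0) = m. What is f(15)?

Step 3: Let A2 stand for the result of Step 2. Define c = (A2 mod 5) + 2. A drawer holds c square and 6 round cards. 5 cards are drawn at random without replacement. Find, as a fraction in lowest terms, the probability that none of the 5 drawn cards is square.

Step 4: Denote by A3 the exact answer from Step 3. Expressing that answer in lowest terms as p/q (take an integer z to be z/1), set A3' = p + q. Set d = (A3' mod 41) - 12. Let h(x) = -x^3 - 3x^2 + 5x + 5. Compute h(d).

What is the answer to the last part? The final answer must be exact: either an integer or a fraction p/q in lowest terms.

-17370

Step 1: cross terms: (-16*2 - 8*-38)=272, (8*22 - 39*2)=98, (39*20 - -7*22)=934, (-7*-38 - -16*20)=586; twice the area = |1890| = 1890; area = 945; boundary points = 8 + 1 + 2 + 1 = 12; strictly interior points = area - boundary/2 + 1 = 940; answer 940
Step 2: A1 = 940; m = 28; f(2) = -2*(-47) + 3*(28) = 178; iterating: f(2)=178, f(3)=-497, f(4)=1528, f(5)=-4547, f(6)=13678, f(7)=-40997, f(8)=123028, f(9)=-369047, f(10)=1107178, f(11)=-3321497, f(12)=9964528, f(13)=-29893547, f(14)=89680678, f(15)=-269041997; answer -269041997
Step 3: A2 = -269041997; c = 5; total draws C(11,5) = 462; favorable C(6,5) = 6; P = 1/77; answer 1/77
Step 4: A3 = 1/77; threaded value p + q = 78; d = 25; -1*(25)^3 - 3*(25)^2 + 5*(25)^1 + 5 = (-15625) + (-1875) + (125) + (5) = -17370; answer -17370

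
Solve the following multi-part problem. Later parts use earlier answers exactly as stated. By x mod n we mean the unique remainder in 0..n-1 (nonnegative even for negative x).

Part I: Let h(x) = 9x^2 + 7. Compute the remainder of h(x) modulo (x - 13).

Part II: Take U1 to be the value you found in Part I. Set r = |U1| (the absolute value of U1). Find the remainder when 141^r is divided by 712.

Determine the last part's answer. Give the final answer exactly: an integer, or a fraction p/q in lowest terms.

Part I: remainder = value at the root: 9*(13)^2 + 7 = (1521) + (7) = 1528; answer 1528
Part II: U1 = 1528; r = 1528; squarings mod 712: 141^1=141, 141^2=657, 141^4=177, 141^8=1, 141^16=1, 141^32=1, 141^64=1, 141^128=1, 141^256=1, 141^512=1, 141^1024=1; 141^1528 = 141^8 * 141^16 * 141^32 * 141^64 * 141^128 * 141^256 * 141^1024 = 1 (mod 712); answer 1

1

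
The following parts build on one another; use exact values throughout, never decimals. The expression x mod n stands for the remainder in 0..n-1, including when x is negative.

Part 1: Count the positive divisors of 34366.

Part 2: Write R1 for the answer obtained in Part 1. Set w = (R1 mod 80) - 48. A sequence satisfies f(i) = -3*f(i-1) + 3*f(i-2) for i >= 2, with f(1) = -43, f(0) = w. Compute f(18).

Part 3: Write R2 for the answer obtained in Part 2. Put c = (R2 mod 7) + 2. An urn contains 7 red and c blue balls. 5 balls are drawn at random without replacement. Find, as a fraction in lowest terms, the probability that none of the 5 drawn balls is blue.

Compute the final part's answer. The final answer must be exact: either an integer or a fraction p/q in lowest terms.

7/429

Part 1: 34366 = 2 * 17183; number of divisors = (1+1) * (1+1) = 4; answer 4
Part 2: R1 = 4; w = -44; f(2) = -3*(-43) + 3*(-44) = -3; iterating: f(2)=-3, f(3)=-120, f(4)=351, f(5)=-1413, f(6)=5292, f(7)=-20115, f(8)=76221, f(9)=-289008, f(10)=1095687, f(11)=-4154085, f(12)=15749316, f(13)=-59710203, f(14)=226378557, f(15)=-858266280, f(16)=3253934511, f(17)=-12336602373, f(18)=46771610652; answer 46771610652
Part 3: R2 = 46771610652; c = 6; total draws C(13,5) = 1287; favorable C(7,5) = 21; P = 7/429; answer 7/429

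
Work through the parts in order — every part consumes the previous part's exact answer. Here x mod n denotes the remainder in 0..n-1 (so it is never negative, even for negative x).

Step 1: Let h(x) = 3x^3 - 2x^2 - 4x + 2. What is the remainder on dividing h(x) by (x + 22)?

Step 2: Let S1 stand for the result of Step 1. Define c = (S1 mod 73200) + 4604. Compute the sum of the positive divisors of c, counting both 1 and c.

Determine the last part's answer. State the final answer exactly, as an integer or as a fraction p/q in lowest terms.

Step 1: remainder = value at the root: 3*(-22)^3 - 2*(-22)^2 - 4*(-22)^1 + 2 = (-31944) + (-968) + (88) + (2) = -32822; answer -32822
Step 2: S1 = -32822; c = 44982; 44982 = 2 * 3^3 * 7^2 * 17; sigma = (1 + 2) * (1 + 3 + 9 + 27) * (1 + 7 + 49) * (1 + 17) = 3 * 40 * 57 * 18 = 123120; answer 123120

123120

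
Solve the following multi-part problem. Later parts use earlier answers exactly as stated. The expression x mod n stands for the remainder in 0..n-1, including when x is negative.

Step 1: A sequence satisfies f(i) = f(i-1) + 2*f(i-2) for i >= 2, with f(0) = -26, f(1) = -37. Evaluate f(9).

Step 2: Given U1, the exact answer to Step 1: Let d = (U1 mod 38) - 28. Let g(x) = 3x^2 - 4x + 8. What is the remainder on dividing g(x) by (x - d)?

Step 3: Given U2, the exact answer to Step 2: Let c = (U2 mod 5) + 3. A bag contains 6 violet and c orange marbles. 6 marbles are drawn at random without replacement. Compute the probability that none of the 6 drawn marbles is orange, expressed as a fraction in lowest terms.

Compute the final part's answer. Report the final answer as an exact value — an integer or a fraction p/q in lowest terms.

Step 1: f(2) = 1*(-37) + 2*(-26) = -89; iterating: f(2)=-89, f(3)=-163, f(4)=-341, f(5)=-667, f(6)=-1349, f(7)=-2683, f(8)=-5381, f(9)=-10747; answer -10747
Step 2: U1 = -10747; d = -21; remainder = value at the root: 3*(-21)^2 - 4*(-21)^1 + 8 = (1323) + (84) + (8) = 1415; answer 1415
Step 3: U2 = 1415; c = 3; total draws C(9,6) = 84; favorable C(6,6) = 1; P = 1/84; answer 1/84

1/84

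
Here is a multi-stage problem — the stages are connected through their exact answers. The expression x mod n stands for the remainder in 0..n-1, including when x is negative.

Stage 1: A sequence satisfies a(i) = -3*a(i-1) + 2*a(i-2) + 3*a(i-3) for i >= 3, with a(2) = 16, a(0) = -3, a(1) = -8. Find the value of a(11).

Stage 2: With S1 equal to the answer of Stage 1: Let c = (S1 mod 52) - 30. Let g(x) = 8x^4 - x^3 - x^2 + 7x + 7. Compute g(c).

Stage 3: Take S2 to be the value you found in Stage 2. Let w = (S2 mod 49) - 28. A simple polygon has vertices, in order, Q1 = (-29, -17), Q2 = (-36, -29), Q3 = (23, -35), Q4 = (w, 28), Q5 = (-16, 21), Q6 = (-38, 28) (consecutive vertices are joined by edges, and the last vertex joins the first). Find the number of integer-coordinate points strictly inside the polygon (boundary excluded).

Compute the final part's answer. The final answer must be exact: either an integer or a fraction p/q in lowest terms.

2886

Stage 1: a(3) = -3*(16) + 2*(-8) + 3*(-3) = -73; iterating: a(3)=-73, a(4)=227, a(5)=-779, a(6)=2572, a(7)=-8593, a(8)=28586, a(9)=-95228, a(10)=317077, a(11)=-1055929; answer -1055929
Stage 2: S1 = -1055929; c = 5; 8*(5)^4 - 1*(5)^3 - 1*(5)^2 + 7*(5)^1 + 7 = (5000) + (-125) + (-25) + (35) + (7) = 4892; answer 4892
Stage 3: S2 = 4892; w = 13; cross terms: (-29*-29 - -36*-17)=229, (-36*-35 - 23*-29)=1927, (23*28 - 13*-35)=1099, (13*21 - -16*28)=721, (-16*28 - -38*21)=350, (-38*-17 - -29*28)=1458; twice the area = |5784| = 5784; area = 2892; boundary points = 1 + 1 + 1 + 1 + 1 + 9 = 14; strictly interior points = area - boundary/2 + 1 = 2886; answer 2886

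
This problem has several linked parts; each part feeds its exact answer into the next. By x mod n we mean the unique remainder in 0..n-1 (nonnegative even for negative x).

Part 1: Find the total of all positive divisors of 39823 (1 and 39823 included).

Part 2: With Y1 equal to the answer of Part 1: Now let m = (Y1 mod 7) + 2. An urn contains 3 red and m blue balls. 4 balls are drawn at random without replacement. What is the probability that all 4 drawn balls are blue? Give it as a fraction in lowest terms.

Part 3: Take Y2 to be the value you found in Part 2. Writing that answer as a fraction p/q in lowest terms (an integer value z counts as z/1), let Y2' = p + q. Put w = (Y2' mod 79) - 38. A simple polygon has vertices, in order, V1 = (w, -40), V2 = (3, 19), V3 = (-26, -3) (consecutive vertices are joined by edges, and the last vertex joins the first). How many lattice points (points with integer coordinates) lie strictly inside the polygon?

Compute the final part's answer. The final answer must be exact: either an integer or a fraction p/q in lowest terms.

844

Part 1: 39823 = 7 * 5689; sigma = (1 + 7) * (1 + 5689) = 8 * 5690 = 45520; answer 45520
Part 2: Y1 = 45520; m = 8; total draws C(11,4) = 330; favorable C(8,4) = 70; P = 7/33; answer 7/33
Part 3: Y2 = 7/33; threaded value p + q = 40; w = 2; cross terms: (2*19 - 3*-40)=158, (3*-3 - -26*19)=485, (-26*-40 - 2*-3)=1046; twice the area = |1689| = 1689; area = 1689/2; boundary points = 1 + 1 + 1 = 3; strictly interior points = area - boundary/2 + 1 = 844; answer 844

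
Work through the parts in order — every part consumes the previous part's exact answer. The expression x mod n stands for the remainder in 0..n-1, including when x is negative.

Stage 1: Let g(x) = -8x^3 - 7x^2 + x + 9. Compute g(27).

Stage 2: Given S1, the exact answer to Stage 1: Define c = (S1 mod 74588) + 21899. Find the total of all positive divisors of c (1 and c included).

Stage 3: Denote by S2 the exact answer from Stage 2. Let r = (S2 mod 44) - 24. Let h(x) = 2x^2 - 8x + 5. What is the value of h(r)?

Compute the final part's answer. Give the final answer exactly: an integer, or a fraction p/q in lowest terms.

Stage 1: -8*(27)^3 - 7*(27)^2 + 1*(27)^1 + 9 = (-157464) + (-5103) + (27) + (9) = -162531; answer -162531
Stage 2: S1 = -162531; c = 83132; 83132 = 2^2 * 7 * 2969; sigma = (1 + 2 + 4) * (1 + 7) * (1 + 2969) = 7 * 8 * 2970 = 166320; answer 166320
Stage 3: S2 = 166320; r = -24; 2*(-24)^2 - 8*(-24)^1 + 5 = (1152) + (192) + (5) = 1349; answer 1349

1349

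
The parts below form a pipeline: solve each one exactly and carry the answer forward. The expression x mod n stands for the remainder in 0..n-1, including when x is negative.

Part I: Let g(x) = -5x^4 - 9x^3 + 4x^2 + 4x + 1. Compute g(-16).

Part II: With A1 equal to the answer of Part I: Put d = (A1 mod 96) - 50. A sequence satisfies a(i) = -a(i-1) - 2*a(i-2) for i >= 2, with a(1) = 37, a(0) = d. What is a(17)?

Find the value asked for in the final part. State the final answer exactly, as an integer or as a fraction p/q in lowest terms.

12817

Part I: -5*(-16)^4 - 9*(-16)^3 + 4*(-16)^2 + 4*(-16)^1 + 1 = (-327680) + (36864) + (1024) + (-64) + (1) = -289855; answer -289855
Part II: A1 = -289855; d = 15; a(2) = -1*(37) - 2*(15) = -67; iterating: a(2)=-67, a(3)=-7, a(4)=141, a(5)=-127, a(6)=-155, a(7)=409, a(8)=-99, a(9)=-719, a(10)=917, a(11)=521, a(12)=-2355, a(13)=1313, a(14)=3397, a(15)=-6023, a(16)=-771, a(17)=12817; answer 12817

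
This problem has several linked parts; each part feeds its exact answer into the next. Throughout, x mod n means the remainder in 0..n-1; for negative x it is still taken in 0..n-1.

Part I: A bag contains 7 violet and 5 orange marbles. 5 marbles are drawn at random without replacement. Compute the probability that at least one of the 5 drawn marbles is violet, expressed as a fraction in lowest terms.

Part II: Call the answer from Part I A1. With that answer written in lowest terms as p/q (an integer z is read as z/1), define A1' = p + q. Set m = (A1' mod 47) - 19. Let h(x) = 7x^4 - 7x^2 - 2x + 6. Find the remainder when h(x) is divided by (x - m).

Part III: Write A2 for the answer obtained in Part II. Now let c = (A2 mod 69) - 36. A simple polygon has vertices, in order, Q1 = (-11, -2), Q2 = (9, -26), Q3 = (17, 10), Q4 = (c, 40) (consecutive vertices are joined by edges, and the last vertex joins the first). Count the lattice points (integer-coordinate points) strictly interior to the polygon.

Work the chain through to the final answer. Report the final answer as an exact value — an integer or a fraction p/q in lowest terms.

1156

Part I: total draws C(12,5) = 792; complement C(5,5) = 1; favorable 792 - 1 = 791; P = 791/792; answer 791/792
Part II: A1 = 791/792; threaded value p + q = 1583; m = 13; remainder = value at the root: 7*(13)^4 - 7*(13)^2 - 2*(13)^1 + 6 = (199927) + (-1183) + (-26) + (6) = 198724; answer 198724
Part III: A2 = 198724; c = -32; cross terms: (-11*-26 - 9*-2)=304, (9*10 - 17*-26)=532, (17*40 - -32*10)=1000, (-32*-2 - -11*40)=504; twice the area = |2340| = 2340; area = 1170; boundary points = 4 + 4 + 1 + 21 = 30; strictly interior points = area - boundary/2 + 1 = 1156; answer 1156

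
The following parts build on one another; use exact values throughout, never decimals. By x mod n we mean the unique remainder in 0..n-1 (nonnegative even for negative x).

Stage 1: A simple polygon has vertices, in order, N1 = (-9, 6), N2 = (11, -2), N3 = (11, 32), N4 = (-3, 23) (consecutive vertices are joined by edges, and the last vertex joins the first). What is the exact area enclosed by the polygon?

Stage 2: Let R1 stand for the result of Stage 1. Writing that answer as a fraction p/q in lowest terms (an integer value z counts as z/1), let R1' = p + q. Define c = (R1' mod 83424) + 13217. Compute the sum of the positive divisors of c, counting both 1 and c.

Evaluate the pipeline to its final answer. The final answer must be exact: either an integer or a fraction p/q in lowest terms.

41664

Stage 1: cross terms: (-9*-2 - 11*6)=-48, (11*32 - 11*-2)=374, (11*23 - -3*32)=349, (-3*6 - -9*23)=189; twice the area = |864| = 864; area = 432; answer 432
Stage 2: R1 = 432; threaded value p + q = 433; c = 13650; 13650 = 2 * 3 * 5^2 * 7 * 13; sigma = (1 + 2) * (1 + 3) * (1 + 5 + 25) * (1 + 7) * (1 + 13) = 3 * 4 * 31 * 8 * 14 = 41664; answer 41664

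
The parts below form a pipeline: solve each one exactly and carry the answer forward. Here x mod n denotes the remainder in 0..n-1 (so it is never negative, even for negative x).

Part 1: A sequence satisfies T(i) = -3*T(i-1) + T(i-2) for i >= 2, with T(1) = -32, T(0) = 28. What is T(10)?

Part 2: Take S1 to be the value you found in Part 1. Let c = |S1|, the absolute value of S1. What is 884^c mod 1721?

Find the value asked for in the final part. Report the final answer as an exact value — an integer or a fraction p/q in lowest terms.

Part 1: T(2) = -3*(-32) + 1*(28) = 124; iterating: T(2)=124, T(3)=-404, T(4)=1336, T(5)=-4412, T(6)=14572, T(7)=-48128, T(8)=158956, T(9)=-524996, T(10)=1733944; answer 1733944
Part 2: S1 = 1733944; c = 1733944; squarings mod 1721: 884^1=884, 884^2=122, 884^4=1116, 884^8=1173, 884^16=850, 884^32=1401, 884^64=861, 884^128=1291, 884^256=753, 884^512=800, 884^1024=1509, 884^2048=198, 884^4096=1342, 884^8192=798, 884^16384=34, 884^32768=1156, 884^65536=840, 884^131072=1711, 884^262144=100, 884^524288=1395, 884^1048576=1295; 884^1733944 = 884^8 * 884^16 * 884^32 * 884^256 * 884^1024 * 884^4096 * 884^8192 * 884^16384 * 884^131072 * 884^524288 * 884^1048576 = 908 (mod 1721); answer 908

908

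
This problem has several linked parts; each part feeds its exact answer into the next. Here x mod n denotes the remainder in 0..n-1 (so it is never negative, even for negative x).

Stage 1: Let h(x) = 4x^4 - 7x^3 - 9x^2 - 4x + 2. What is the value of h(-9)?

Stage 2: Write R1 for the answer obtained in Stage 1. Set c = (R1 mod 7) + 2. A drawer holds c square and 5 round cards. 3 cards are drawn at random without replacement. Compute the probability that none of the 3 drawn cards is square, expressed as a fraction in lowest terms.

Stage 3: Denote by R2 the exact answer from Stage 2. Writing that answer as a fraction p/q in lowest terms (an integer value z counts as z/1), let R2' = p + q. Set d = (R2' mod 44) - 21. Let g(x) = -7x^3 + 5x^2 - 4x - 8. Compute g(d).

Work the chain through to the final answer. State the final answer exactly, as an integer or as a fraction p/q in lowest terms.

Stage 1: 4*(-9)^4 - 7*(-9)^3 - 9*(-9)^2 - 4*(-9)^1 + 2 = (26244) + (5103) + (-729) + (36) + (2) = 30656; answer 30656
Stage 2: R1 = 30656; c = 5; total draws C(10,3) = 120; favorable C(5,3) = 10; P = 1/12; answer 1/12
Stage 3: R2 = 1/12; threaded value p + q = 13; d = -8; -7*(-8)^3 + 5*(-8)^2 - 4*(-8)^1 - 8 = (3584) + (320) + (32) + (-8) = 3928; answer 3928

3928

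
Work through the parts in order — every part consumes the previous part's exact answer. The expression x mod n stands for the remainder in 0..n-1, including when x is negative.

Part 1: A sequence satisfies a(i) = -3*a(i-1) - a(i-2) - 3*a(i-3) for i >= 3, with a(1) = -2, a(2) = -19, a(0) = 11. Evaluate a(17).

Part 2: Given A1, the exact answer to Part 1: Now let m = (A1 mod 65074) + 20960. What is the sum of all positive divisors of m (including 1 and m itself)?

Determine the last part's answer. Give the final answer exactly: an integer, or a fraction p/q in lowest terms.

Part 1: a(3) = -3*(-19) - 1*(-2) - 3*(11) = 26; iterating: a(3)=26, a(4)=-53, a(5)=190, a(6)=-595, a(7)=1754, a(8)=-5237, a(9)=15742, a(10)=-47251, a(11)=141722, a(12)=-425141, a(13)=1275454, a(14)=-3826387, a(15)=11479130, a(16)=-34437365, a(17)=103312126; answer 103312126
Part 2: A1 = 103312126; m = 60648; 60648 = 2^3 * 3 * 7 * 19^2; sigma = (1 + 2 + 4 + 8) * (1 + 3) * (1 + 7) * (1 + 19 + 361) = 15 * 4 * 8 * 381 = 182880; answer 182880

182880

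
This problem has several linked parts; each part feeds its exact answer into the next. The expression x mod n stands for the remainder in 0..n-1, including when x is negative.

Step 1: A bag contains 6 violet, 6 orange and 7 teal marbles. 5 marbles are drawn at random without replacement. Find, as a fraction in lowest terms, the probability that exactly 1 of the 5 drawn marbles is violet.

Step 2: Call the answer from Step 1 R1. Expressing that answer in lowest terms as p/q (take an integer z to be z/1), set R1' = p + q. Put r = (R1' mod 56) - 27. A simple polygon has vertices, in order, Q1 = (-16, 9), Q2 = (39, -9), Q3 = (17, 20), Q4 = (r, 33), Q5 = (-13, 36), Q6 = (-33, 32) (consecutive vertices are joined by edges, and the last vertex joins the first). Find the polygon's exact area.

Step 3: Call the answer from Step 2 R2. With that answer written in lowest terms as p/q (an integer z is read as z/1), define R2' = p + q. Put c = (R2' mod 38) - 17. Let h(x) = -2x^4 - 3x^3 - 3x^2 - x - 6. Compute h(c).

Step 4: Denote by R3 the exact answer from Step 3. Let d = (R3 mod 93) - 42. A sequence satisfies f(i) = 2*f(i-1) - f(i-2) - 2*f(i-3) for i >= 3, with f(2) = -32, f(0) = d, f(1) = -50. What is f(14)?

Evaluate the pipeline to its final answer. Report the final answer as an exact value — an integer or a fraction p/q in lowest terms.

46036

Step 1: total draws C(19,5) = 11628; favorable C(6,1)*C(13,4) = 4290; P = 715/1938; answer 715/1938
Step 2: R1 = 715/1938; threaded value p + q = 2653; r = -6; cross terms: (-16*-9 - 39*9)=-207, (39*20 - 17*-9)=933, (17*33 - -6*20)=681, (-6*36 - -13*33)=213, (-13*32 - -33*36)=772, (-33*9 - -16*32)=215; twice the area = |2607| = 2607; area = 2607/2; answer 2607/2
Step 3: R2 = 2607/2; threaded value p + q = 2609; c = 8; -2*(8)^4 - 3*(8)^3 - 3*(8)^2 - 1*(8)^1 - 6 = (-8192) + (-1536) + (-192) + (-8) + (-6) = -9934; answer -9934
Step 4: R3 = -9934; d = -25; f(3) = 2*(-32) - 1*(-50) - 2*(-25) = 36; iterating: f(3)=36, f(4)=204, f(5)=436, f(6)=596, f(7)=348, f(8)=-772, f(9)=-3084, f(10)=-6092, f(11)=-7556, f(12)=-2852, f(13)=14036, f(14)=46036; answer 46036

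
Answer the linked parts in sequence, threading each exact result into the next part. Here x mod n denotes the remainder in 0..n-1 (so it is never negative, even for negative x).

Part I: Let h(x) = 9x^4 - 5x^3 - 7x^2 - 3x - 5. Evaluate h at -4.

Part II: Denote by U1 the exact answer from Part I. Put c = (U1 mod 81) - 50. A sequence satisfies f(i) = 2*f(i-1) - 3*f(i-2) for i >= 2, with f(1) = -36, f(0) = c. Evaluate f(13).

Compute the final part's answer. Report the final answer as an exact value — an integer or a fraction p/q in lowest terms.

-53244

Part I: 9*(-4)^4 - 5*(-4)^3 - 7*(-4)^2 - 3*(-4)^1 - 5 = (2304) + (320) + (-112) + (12) + (-5) = 2519; answer 2519
Part II: U1 = 2519; c = -42; f(2) = 2*(-36) - 3*(-42) = 54; iterating: f(2)=54, f(3)=216, f(4)=270, f(5)=-108, f(6)=-1026, f(7)=-1728, f(8)=-378, f(9)=4428, f(10)=9990, f(11)=6696, f(12)=-16578, f(13)=-53244; answer -53244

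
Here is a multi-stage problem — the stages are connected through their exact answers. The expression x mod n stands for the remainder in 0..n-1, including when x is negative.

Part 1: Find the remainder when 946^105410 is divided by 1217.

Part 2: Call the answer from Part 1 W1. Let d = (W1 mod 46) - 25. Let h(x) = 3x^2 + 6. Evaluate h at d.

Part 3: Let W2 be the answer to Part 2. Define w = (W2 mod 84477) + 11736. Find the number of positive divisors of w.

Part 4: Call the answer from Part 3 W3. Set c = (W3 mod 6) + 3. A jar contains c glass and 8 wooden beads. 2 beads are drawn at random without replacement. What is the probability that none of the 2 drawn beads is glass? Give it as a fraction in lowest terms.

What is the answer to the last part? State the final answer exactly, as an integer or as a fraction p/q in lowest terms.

4/15

Part 1: squarings mod 1217: 946^1=946, 946^2=421, 946^4=776, 946^8=978, 946^16=1139, 946^32=1216, 946^64=1, 946^128=1, 946^256=1, 946^512=1, 946^1024=1, 946^2048=1, 946^4096=1, 946^8192=1, 946^16384=1, 946^32768=1, 946^65536=1; 946^105410 = 946^2 * 946^64 * 946^128 * 946^256 * 946^512 * 946^2048 * 946^4096 * 946^32768 * 946^65536 = 421 (mod 1217); answer 421
Part 2: W1 = 421; d = -18; 3*(-18)^2 + 6 = (972) + (6) = 978; answer 978
Part 3: W2 = 978; w = 12714; 12714 = 2 * 3 * 13 * 163; number of divisors = (1+1) * (1+1) * (1+1) * (1+1) = 16; answer 16
Part 4: W3 = 16; c = 7; total draws C(15,2) = 105; favorable C(8,2) = 28; P = 4/15; answer 4/15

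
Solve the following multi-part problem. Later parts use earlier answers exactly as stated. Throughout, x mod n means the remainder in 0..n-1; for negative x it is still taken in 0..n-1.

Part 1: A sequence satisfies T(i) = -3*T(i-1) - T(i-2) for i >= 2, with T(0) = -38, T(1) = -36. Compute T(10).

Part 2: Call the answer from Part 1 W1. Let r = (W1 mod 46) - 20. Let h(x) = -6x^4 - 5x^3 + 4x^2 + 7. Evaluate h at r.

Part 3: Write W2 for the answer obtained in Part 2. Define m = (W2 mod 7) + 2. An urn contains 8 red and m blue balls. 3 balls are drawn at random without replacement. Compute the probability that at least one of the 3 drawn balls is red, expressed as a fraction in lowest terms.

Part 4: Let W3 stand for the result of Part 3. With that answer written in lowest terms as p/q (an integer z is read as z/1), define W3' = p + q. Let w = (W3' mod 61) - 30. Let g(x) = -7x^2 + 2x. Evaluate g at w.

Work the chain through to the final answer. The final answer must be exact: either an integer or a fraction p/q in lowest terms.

Part 1: T(2) = -3*(-36) - 1*(-38) = 146; iterating: T(2)=146, T(3)=-402, T(4)=1060, T(5)=-2778, T(6)=7274, T(7)=-19044, T(8)=49858, T(9)=-130530, T(10)=341732; answer 341732
Part 2: W1 = 341732; r = 24; -6*(24)^4 - 5*(24)^3 + 4*(24)^2 + 7 = (-1990656) + (-69120) + (2304) + (7) = -2057465; answer -2057465
Part 3: W2 = -2057465; m = 5; total draws C(13,3) = 286; complement C(5,3) = 10; favorable 286 - 10 = 276; P = 138/143; answer 138/143
Part 4: W3 = 138/143; threaded value p + q = 281; w = 7; -7*(7)^2 + 2*(7)^1 = (-343) + (14) = -329; answer -329

-329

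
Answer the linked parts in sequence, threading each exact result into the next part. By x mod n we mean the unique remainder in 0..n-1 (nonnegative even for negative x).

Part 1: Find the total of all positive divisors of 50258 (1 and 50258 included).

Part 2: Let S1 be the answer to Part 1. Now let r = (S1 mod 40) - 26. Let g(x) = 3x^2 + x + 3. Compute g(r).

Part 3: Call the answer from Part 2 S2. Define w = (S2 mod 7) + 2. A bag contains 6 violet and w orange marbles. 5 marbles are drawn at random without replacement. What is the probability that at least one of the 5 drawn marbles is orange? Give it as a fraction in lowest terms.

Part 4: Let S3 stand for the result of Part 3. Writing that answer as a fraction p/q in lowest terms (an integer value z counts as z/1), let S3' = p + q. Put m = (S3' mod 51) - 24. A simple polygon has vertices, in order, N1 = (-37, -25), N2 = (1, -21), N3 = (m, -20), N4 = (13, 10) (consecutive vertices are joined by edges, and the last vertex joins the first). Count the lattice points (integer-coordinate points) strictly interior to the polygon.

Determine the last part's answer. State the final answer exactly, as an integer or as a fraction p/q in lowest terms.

Part 1: 50258 = 2 * 13 * 1933; sigma = (1 + 2) * (1 + 13) * (1 + 1933) = 3 * 14 * 1934 = 81228; answer 81228
Part 2: S1 = 81228; r = 2; 3*(2)^2 + 1*(2)^1 + 3 = (12) + (2) + (3) = 17; answer 17
Part 3: S2 = 17; w = 5; total draws C(11,5) = 462; complement C(6,5) = 6; favorable 462 - 6 = 456; P = 76/77; answer 76/77
Part 4: S3 = 76/77; threaded value p + q = 153; m = -24; cross terms: (-37*-21 - 1*-25)=802, (1*-20 - -24*-21)=-524, (-24*10 - 13*-20)=20, (13*-25 - -37*10)=45; twice the area = |343| = 343; area = 343/2; boundary points = 2 + 1 + 1 + 5 = 9; strictly interior points = area - boundary/2 + 1 = 168; answer 168

168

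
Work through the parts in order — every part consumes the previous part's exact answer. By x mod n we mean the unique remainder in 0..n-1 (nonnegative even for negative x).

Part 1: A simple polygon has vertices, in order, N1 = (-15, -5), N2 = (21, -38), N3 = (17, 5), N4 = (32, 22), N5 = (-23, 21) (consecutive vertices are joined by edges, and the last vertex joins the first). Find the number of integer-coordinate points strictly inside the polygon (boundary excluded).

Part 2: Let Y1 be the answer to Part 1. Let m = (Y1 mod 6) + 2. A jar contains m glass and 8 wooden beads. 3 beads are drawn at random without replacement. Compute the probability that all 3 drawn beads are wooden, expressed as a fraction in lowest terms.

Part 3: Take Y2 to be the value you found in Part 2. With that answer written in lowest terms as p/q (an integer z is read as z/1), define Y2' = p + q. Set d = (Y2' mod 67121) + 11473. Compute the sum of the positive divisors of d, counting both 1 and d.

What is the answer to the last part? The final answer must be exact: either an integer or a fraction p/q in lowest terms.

Part 1: cross terms: (-15*-38 - 21*-5)=675, (21*5 - 17*-38)=751, (17*22 - 32*5)=214, (32*21 - -23*22)=1178, (-23*-5 - -15*21)=430; twice the area = |3248| = 3248; area = 1624; boundary points = 3 + 1 + 1 + 1 + 2 = 8; strictly interior points = area - boundary/2 + 1 = 1621; answer 1621
Part 2: Y1 = 1621; m = 3; total draws C(11,3) = 165; favorable C(8,3) = 56; P = 56/165; answer 56/165
Part 3: Y2 = 56/165; threaded value p + q = 221; d = 11694; 11694 = 2 * 3 * 1949; sigma = (1 + 2) * (1 + 3) * (1 + 1949) = 3 * 4 * 1950 = 23400; answer 23400

23400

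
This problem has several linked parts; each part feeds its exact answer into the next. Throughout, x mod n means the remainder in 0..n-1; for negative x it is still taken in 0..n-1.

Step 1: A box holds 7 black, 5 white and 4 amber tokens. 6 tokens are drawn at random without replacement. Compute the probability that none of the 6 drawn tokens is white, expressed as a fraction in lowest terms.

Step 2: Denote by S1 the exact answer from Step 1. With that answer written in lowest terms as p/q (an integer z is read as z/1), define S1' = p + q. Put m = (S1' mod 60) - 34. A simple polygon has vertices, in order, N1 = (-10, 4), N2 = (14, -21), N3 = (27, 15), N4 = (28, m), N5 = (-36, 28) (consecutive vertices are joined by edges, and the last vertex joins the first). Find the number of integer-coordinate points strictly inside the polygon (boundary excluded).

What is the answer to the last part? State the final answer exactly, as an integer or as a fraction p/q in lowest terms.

1375

Step 1: total draws C(16,6) = 8008; favorable C(11,6) = 462; P = 3/52; answer 3/52
Step 2: S1 = 3/52; threaded value p + q = 55; m = 21; cross terms: (-10*-21 - 14*4)=154, (14*15 - 27*-21)=777, (27*21 - 28*15)=147, (28*28 - -36*21)=1540, (-36*4 - -10*28)=136; twice the area = |2754| = 2754; area = 1377; boundary points = 1 + 1 + 1 + 1 + 2 = 6; strictly interior points = area - boundary/2 + 1 = 1375; answer 1375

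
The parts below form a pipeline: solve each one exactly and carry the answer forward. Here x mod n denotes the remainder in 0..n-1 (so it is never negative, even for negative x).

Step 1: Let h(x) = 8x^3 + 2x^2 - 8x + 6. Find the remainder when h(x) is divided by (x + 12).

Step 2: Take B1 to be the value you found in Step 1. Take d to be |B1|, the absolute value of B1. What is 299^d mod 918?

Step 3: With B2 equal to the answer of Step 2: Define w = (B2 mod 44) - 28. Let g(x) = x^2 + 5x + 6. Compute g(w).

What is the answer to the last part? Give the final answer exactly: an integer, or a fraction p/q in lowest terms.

110

Step 1: remainder = value at the root: 8*(-12)^3 + 2*(-12)^2 - 8*(-12)^1 + 6 = (-13824) + (288) + (96) + (6) = -13434; answer -13434
Step 2: B1 = -13434; d = 13434; squarings mod 918: 299^1=299, 299^2=355, 299^4=259, 299^8=67, 299^16=817, 299^32=103, 299^64=511, 299^128=409, 299^256=205, 299^512=715, 299^1024=817, 299^2048=103, 299^4096=511, 299^8192=409; 299^13434 = 299^2 * 299^8 * 299^16 * 299^32 * 299^64 * 299^1024 * 299^4096 * 299^8192 = 631 (mod 918); answer 631
Step 3: B2 = 631; w = -13; 1*(-13)^2 + 5*(-13)^1 + 6 = (169) + (-65) + (6) = 110; answer 110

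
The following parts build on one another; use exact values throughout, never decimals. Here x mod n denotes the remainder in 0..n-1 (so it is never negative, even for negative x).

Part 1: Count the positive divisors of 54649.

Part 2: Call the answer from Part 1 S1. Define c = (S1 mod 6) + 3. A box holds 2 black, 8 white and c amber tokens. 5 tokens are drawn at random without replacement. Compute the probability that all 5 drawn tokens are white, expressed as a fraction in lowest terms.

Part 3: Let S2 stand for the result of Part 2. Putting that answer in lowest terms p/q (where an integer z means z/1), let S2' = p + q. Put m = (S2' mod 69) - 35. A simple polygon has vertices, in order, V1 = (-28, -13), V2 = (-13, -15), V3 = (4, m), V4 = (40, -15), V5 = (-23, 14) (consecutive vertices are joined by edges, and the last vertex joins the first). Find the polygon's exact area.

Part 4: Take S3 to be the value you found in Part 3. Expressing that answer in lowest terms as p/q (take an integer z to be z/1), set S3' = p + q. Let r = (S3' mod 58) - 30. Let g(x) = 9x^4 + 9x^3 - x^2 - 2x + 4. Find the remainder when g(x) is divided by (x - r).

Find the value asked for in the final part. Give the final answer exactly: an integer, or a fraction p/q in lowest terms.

Part 1: 54649 = 7 * 37 * 211; number of divisors = (1+1) * (1+1) * (1+1) = 8; answer 8
Part 2: S1 = 8; c = 5; total draws C(15,5) = 3003; favorable C(8,5) = 56; P = 8/429; answer 8/429
Part 3: S2 = 8/429; threaded value p + q = 437; m = -12; cross terms: (-28*-15 - -13*-13)=251, (-13*-12 - 4*-15)=216, (4*-15 - 40*-12)=420, (40*14 - -23*-15)=215, (-23*-13 - -28*14)=691; twice the area = |1793| = 1793; area = 1793/2; answer 1793/2
Part 4: S3 = 1793/2; threaded value p + q = 1795; r = 25; remainder = value at the root: 9*(25)^4 + 9*(25)^3 - 1*(25)^2 - 2*(25)^1 + 4 = (3515625) + (140625) + (-625) + (-50) + (4) = 3655579; answer 3655579

3655579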